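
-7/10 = -0.70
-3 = -3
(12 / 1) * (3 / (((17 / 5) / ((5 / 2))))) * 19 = 8550 / 17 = 502.94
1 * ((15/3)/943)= 5/943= 0.01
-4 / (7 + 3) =-2 / 5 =-0.40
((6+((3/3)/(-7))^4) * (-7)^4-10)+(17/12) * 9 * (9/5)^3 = 7235679/500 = 14471.36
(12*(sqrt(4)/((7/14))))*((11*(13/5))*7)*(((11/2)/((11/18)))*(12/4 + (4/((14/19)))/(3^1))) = 2079792/5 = 415958.40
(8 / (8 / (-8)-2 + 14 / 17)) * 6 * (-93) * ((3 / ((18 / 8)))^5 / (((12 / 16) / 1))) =34537472 / 2997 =11524.01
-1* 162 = -162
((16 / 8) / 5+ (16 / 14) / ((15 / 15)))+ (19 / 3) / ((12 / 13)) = 10589 / 1260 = 8.40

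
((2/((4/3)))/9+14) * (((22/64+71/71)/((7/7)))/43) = 85/192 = 0.44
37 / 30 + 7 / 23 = 1061 / 690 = 1.54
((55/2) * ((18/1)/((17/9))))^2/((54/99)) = 72772425/578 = 125903.85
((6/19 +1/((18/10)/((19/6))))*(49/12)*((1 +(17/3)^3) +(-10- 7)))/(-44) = -467462401/14626656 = -31.96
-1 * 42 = -42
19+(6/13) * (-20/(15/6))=199/13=15.31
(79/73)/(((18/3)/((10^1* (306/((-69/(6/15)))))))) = -5372/1679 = -3.20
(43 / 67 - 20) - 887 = -60726 / 67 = -906.36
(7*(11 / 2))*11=847 / 2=423.50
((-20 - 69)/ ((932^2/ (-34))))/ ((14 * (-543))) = -1513/ 3301639824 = -0.00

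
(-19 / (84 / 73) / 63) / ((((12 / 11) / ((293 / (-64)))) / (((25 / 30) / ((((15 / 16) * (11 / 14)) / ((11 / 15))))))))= 4470301 / 4898880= 0.91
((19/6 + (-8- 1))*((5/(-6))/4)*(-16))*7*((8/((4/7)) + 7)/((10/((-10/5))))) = 1715/3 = 571.67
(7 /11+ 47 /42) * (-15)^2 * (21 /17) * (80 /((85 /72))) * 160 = 5289995.60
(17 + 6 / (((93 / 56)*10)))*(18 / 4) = 24219 / 310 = 78.13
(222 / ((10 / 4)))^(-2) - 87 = -17150807 / 197136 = -87.00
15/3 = 5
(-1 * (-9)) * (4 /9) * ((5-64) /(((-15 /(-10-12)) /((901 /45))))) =-4677992 /675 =-6930.36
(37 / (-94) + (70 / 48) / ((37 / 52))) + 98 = 519905 / 5217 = 99.66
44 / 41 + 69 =2873 / 41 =70.07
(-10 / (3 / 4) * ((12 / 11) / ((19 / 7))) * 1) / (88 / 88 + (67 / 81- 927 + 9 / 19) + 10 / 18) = 90720 / 15644827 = 0.01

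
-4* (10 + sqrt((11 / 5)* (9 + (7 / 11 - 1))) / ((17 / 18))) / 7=-40 / 7 - 72* sqrt(19) / 119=-8.35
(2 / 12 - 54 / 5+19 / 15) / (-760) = 281 / 22800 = 0.01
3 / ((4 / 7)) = 21 / 4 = 5.25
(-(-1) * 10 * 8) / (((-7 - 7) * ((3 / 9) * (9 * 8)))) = -5 / 21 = -0.24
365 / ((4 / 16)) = 1460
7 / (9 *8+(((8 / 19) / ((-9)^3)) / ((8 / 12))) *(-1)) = 32319 / 332428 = 0.10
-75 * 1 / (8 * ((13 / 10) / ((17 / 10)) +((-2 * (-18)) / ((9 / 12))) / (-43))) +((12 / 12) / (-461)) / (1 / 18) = 25237317 / 947816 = 26.63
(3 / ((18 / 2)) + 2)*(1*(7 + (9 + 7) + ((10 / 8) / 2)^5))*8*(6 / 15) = 1765841 / 10240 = 172.45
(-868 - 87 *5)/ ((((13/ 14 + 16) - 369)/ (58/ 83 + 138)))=513.32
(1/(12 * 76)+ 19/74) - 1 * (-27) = 919789/33744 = 27.26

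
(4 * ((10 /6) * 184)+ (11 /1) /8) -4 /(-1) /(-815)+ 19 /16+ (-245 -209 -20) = 29544373 /39120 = 755.22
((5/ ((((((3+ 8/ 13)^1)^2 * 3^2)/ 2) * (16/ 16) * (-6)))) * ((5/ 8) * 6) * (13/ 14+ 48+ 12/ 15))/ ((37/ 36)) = -2941445/ 1144262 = -2.57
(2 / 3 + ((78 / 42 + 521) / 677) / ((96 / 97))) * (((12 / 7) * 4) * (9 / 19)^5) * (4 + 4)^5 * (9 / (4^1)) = 1433010640306176 / 82139632127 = 17446.03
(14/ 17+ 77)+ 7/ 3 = 4088/ 51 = 80.16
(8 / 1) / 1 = 8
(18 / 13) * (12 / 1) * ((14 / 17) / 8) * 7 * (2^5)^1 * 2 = 169344 / 221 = 766.26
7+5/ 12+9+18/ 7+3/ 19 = 30557/ 1596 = 19.15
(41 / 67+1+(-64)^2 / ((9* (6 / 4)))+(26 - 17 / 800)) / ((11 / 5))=479020447 / 3183840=150.45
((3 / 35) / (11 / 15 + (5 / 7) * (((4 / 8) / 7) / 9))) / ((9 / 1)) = 42 / 3259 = 0.01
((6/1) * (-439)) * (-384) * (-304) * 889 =-273352052736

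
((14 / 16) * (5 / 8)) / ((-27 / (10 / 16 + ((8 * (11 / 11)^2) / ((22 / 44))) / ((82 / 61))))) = -143815 / 566784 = -0.25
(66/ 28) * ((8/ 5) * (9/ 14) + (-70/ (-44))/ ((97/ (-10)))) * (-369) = -35741709/ 47530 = -751.98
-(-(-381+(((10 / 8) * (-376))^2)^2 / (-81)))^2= -2381131678013759221321 / 6561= -362922066455381682.87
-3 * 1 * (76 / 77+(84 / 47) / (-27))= -29992 / 10857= -2.76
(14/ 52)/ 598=0.00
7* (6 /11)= 42 /11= 3.82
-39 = -39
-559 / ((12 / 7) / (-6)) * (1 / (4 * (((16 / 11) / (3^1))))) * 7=903903 / 128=7061.74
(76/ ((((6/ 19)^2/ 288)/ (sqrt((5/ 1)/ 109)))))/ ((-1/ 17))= -3731296 * sqrt(545)/ 109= -799155.80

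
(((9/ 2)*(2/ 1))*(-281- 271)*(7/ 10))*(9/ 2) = -78246/ 5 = -15649.20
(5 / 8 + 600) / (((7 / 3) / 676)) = 2436135 / 14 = 174009.64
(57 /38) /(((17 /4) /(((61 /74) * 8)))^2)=1428864 /395641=3.61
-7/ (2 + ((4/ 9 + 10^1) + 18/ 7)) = -0.47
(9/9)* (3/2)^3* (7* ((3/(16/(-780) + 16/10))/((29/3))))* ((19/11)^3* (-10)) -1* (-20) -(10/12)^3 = -40314549815/183422448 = -219.79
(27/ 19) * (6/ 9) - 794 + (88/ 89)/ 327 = -438522332/ 552957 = -793.05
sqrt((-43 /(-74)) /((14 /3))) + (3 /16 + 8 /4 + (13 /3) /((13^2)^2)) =sqrt(33411) /518 + 230701 /105456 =2.54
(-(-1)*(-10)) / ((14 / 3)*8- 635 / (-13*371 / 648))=-72345 / 887308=-0.08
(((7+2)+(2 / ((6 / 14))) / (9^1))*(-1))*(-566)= 145462 / 27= 5387.48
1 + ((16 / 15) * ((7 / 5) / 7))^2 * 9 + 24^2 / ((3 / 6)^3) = 2880881 / 625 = 4609.41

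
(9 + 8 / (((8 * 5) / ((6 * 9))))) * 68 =6732 / 5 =1346.40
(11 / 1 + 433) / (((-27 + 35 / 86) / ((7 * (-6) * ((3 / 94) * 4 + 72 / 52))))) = 1481844672 / 1397357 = 1060.46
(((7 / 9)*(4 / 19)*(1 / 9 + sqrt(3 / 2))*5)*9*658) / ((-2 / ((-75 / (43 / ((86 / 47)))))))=49000 / 57 + 73500*sqrt(6) / 19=10335.31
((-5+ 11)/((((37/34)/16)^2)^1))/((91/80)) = 142049280/124579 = 1140.23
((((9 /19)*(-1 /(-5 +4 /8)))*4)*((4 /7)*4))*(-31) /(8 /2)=-992 /133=-7.46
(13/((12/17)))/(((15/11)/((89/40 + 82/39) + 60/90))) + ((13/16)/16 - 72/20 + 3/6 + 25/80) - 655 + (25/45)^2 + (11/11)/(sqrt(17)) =-305844707/518400 + sqrt(17)/17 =-589.74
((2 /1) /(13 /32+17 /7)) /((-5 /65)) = -5824 /635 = -9.17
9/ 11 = 0.82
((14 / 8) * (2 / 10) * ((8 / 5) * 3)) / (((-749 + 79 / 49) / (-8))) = 8232 / 457775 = 0.02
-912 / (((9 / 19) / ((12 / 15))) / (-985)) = 1517162.67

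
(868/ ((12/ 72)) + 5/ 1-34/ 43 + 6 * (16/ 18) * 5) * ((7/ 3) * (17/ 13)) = 15985.29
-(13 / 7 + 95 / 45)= -250 / 63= -3.97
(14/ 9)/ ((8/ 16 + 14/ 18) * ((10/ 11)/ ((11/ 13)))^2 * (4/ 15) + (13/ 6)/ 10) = 12298440/ 4822597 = 2.55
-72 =-72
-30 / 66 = -5 / 11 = -0.45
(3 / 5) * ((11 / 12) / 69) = 11 / 1380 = 0.01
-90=-90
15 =15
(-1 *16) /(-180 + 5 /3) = 48 /535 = 0.09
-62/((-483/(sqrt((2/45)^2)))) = 124/21735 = 0.01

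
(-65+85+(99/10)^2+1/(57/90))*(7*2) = 1590533/950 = 1674.25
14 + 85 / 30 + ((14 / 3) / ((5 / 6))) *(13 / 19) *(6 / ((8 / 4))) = 16147 / 570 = 28.33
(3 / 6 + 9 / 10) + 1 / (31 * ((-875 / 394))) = 1.39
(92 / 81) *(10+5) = 460 / 27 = 17.04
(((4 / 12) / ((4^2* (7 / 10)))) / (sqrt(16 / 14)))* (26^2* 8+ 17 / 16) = 432725* sqrt(14) / 10752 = 150.59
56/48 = 7/6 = 1.17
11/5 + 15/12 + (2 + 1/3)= 347/60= 5.78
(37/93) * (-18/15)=-74/155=-0.48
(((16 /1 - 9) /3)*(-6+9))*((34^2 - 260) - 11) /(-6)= -2065 /2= -1032.50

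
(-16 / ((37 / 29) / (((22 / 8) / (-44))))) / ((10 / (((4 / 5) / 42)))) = 29 / 19425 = 0.00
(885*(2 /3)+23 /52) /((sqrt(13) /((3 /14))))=92109*sqrt(13) /9464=35.09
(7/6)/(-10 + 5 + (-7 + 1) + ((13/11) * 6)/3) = -77/570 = -0.14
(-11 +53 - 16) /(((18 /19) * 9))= 247 /81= 3.05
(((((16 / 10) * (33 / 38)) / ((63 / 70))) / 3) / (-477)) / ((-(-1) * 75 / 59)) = -5192 / 6117525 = -0.00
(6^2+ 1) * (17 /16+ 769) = 455877 /16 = 28492.31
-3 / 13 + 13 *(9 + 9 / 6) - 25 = 2893 / 26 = 111.27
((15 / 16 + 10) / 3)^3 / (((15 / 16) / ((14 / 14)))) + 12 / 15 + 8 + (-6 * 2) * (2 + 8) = -6169841 / 103680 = -59.51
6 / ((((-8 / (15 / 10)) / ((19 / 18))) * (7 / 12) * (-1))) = 2.04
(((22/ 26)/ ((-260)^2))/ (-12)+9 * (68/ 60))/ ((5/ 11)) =1183216199/ 52728000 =22.44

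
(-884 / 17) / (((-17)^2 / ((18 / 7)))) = -936 / 2023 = -0.46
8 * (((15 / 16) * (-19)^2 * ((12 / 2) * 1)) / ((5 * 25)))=3249 / 25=129.96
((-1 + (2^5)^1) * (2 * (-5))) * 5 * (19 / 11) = -29450 / 11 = -2677.27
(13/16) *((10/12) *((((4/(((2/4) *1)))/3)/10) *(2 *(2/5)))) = 13/90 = 0.14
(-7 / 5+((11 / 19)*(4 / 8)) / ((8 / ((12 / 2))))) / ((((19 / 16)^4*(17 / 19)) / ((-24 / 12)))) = 14729216 / 11077285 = 1.33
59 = 59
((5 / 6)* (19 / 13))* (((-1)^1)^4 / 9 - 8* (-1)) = 6935 / 702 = 9.88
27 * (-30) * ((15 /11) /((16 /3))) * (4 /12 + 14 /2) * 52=-78975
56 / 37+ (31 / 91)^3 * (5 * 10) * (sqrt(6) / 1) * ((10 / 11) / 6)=7447750 * sqrt(6) / 24867843+ 56 / 37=2.25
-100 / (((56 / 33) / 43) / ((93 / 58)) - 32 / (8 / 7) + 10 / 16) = 105573600 / 28874789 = 3.66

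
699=699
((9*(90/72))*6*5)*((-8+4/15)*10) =-26100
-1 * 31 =-31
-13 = -13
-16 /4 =-4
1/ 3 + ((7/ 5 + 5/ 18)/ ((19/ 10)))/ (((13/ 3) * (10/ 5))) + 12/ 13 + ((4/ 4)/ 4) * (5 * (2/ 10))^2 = 1.61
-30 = -30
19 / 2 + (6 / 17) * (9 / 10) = 1669 / 170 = 9.82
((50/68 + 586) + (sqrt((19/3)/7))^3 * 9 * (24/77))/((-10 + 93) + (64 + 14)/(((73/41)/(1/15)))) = 166440 * sqrt(399)/118325053 + 7281385/1066274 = 6.86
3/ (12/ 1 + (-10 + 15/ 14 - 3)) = 42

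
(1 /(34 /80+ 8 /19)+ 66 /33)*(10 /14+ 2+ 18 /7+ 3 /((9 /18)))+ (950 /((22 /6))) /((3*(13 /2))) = 49.20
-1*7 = -7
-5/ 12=-0.42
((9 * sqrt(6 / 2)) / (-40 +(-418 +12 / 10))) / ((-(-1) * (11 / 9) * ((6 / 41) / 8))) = -1.53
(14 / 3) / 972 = 0.00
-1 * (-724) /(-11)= -724 /11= -65.82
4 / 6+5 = 17 / 3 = 5.67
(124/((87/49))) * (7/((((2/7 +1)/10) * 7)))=425320/783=543.19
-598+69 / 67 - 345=-63112 / 67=-941.97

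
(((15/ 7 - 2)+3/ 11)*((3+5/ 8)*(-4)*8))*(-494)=1833728/ 77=23814.65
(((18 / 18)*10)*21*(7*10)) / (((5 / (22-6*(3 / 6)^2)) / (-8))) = -482160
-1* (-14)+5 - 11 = 8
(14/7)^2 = 4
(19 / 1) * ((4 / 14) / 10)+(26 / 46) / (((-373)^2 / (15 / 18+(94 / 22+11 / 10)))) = 2006472493 / 3695961885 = 0.54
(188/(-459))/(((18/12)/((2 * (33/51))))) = -8272/23409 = -0.35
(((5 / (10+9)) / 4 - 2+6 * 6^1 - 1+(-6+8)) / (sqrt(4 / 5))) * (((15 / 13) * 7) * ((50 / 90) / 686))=5125 * sqrt(5) / 44688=0.26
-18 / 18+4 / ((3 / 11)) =41 / 3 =13.67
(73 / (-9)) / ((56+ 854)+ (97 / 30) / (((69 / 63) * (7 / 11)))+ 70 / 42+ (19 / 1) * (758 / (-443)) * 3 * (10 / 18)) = -7437970 / 790574679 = -0.01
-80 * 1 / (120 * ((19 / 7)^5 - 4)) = -33614 / 7226613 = -0.00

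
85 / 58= 1.47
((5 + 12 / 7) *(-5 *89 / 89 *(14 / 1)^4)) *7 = -9027760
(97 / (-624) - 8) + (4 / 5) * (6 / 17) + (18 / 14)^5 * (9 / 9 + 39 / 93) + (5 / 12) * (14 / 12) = -198993656369 / 82904225040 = -2.40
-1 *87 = -87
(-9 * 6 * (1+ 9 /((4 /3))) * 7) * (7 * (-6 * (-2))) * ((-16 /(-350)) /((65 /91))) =-1968624 /125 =-15748.99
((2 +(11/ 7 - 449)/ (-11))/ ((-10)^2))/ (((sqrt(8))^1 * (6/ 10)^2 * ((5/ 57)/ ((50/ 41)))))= 156085 * sqrt(2)/ 37884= 5.83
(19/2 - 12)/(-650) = 1/260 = 0.00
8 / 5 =1.60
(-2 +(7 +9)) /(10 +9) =14 /19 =0.74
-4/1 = -4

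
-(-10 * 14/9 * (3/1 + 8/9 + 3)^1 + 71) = 2929/81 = 36.16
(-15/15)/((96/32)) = -1/3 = -0.33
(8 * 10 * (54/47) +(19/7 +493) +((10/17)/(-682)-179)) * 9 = 7014071142/1907213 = 3677.65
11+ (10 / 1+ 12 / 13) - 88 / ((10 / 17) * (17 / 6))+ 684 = 42453 / 65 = 653.12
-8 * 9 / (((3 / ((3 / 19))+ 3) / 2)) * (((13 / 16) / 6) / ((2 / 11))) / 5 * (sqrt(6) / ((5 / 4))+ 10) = -39 / 4-39 * sqrt(6) / 50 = -11.66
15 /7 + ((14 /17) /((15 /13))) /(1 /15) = 1529 /119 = 12.85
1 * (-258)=-258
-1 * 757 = -757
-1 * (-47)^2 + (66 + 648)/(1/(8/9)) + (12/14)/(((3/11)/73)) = -28243/21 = -1344.90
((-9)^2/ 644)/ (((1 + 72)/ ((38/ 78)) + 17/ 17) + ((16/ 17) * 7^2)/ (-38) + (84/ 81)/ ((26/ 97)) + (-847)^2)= 0.00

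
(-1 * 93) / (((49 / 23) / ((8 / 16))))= -2139 / 98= -21.83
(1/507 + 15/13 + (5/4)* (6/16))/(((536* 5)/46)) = 606211/21740160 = 0.03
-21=-21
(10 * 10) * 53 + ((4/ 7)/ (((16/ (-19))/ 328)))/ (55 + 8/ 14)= 2060142/ 389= 5295.99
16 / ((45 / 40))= 128 / 9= 14.22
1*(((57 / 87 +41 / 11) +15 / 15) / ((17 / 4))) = 404 / 319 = 1.27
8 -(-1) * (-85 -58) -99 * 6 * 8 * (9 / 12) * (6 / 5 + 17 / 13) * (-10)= 1160109 / 13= 89239.15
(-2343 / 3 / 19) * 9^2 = -63261 / 19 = -3329.53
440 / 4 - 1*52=58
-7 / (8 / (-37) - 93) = 259 / 3449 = 0.08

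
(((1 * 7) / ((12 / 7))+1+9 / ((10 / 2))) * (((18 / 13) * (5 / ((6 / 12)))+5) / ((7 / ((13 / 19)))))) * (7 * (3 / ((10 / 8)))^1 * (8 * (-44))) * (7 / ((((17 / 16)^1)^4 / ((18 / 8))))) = -7352741265408 / 7934495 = -926680.43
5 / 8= 0.62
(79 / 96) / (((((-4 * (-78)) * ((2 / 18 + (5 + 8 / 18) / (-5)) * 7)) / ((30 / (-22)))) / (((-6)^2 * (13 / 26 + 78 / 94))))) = 6665625 / 264968704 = 0.03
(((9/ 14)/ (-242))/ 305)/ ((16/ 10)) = -9/ 1653344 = -0.00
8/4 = 2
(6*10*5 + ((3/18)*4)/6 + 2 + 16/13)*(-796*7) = -197755852/117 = -1690220.96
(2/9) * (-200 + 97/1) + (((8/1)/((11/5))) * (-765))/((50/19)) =-106918/99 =-1079.98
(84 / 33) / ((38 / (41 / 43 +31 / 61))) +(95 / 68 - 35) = -33.51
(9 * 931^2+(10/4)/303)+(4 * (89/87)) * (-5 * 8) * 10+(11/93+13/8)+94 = 5665354914887/726392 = 7799307.97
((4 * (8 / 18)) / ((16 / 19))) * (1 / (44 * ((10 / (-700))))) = -665 / 198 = -3.36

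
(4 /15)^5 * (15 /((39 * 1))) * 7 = 7168 /1974375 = 0.00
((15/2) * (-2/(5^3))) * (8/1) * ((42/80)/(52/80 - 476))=84/79225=0.00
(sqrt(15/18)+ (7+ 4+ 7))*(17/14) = 17*sqrt(30)/84+ 153/7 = 22.97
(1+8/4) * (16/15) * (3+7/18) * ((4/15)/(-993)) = -0.00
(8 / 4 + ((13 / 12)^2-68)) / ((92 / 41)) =-382735 / 13248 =-28.89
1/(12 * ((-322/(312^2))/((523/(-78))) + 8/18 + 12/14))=571116/8923669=0.06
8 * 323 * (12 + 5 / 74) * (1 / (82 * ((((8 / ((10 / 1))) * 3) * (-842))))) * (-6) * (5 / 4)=7210975 / 5109256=1.41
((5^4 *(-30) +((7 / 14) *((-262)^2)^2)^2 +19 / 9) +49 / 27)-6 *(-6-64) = 149869791594442289644 / 27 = 5550733022016381097.93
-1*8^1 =-8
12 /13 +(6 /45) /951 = 171206 /185445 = 0.92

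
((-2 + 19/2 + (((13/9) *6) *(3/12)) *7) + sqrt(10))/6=sqrt(10)/6 + 34/9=4.30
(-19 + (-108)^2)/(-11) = -1058.64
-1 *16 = -16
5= 5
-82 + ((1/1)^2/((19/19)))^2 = -81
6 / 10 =3 / 5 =0.60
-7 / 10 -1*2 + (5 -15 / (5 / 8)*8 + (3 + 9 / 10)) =-929 / 5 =-185.80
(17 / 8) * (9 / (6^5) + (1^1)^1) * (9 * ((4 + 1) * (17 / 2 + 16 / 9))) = 13602125 / 13824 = 983.95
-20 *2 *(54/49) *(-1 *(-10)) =-21600/49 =-440.82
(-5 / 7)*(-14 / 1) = 10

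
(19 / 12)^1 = 19 / 12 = 1.58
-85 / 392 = -0.22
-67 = -67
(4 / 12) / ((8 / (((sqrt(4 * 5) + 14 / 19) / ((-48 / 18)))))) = -sqrt(5) / 32 - 7 / 608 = -0.08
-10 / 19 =-0.53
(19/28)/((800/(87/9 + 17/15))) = 513/56000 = 0.01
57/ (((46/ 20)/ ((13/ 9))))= 2470/ 69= 35.80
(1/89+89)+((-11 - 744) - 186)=-75827/89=-851.99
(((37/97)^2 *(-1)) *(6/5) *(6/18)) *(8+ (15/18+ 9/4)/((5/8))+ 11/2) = -757057/705675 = -1.07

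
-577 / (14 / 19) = -10963 / 14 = -783.07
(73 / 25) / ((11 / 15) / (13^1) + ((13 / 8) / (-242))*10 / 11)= 30314856 / 522265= 58.04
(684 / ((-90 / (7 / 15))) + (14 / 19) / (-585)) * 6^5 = -170360064 / 6175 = -27588.67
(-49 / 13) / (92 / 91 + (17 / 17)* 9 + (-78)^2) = -343 / 554555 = -0.00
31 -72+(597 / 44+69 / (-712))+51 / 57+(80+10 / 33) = 23959147 / 446424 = 53.67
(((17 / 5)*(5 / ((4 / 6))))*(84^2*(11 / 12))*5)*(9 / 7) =1060290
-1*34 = -34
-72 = -72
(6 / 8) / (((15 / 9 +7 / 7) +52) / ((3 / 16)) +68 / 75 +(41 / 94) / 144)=253800 / 98970241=0.00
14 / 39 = 0.36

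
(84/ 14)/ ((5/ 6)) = 36/ 5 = 7.20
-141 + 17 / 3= -135.33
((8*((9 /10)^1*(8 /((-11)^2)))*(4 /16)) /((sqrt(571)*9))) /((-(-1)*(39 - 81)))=-4*sqrt(571) /7254555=-0.00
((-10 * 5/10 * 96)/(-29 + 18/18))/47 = 120/329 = 0.36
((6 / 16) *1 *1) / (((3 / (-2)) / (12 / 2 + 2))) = -2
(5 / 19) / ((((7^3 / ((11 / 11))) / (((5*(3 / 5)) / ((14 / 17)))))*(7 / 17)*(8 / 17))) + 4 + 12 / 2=51166975 / 5109328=10.01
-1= -1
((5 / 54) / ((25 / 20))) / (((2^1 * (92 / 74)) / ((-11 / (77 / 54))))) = -37 / 161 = -0.23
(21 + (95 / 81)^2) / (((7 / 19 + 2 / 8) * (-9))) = -11157256 / 2775303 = -4.02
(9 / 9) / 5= 1 / 5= 0.20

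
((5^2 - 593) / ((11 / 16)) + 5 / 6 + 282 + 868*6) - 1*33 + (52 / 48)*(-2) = 152773 / 33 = 4629.48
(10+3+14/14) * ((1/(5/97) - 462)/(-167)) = 30982/835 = 37.10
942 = 942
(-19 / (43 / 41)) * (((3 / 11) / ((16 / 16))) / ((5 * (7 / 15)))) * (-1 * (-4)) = -28044 / 3311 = -8.47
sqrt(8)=2*sqrt(2)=2.83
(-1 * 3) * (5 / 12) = -5 / 4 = -1.25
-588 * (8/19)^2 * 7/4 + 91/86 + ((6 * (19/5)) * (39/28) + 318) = 168.39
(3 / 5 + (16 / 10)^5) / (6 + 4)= 1.11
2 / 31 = 0.06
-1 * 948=-948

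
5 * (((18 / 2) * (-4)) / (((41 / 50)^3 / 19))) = -427500000 / 68921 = -6202.75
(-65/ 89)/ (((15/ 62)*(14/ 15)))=-2015/ 623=-3.23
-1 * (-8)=8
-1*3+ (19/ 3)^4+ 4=130402/ 81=1609.90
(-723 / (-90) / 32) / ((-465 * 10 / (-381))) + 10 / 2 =7470607 / 1488000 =5.02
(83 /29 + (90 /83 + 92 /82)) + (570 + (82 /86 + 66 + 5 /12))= 32714570017 /50922492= 642.44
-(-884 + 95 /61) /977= 53829 /59597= 0.90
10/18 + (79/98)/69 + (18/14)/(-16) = 79015/162288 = 0.49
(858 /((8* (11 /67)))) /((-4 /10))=-13065 /8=-1633.12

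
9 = 9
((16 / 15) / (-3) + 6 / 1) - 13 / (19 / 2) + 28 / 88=4.59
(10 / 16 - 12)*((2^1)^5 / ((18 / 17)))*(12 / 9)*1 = -12376 / 27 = -458.37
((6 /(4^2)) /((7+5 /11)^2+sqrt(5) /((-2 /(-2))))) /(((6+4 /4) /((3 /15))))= 610203 /3159727970-43923*sqrt(5) /12638911880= 0.00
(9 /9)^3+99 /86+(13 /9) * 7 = 9491 /774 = 12.26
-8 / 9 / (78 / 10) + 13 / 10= 4163 / 3510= 1.19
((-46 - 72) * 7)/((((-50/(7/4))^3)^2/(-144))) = 437301333/2000000000000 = 0.00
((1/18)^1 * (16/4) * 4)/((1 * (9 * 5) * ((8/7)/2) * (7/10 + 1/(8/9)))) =112/5913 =0.02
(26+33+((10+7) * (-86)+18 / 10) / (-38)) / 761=0.13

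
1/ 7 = 0.14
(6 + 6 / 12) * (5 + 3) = 52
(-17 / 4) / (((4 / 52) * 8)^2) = -2873 / 256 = -11.22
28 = 28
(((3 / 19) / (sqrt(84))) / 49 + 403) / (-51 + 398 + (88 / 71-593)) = -1.65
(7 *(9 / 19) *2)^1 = 126 / 19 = 6.63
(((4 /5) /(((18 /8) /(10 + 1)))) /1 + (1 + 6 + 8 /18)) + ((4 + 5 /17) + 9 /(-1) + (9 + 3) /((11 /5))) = 101857 /8415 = 12.10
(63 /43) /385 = 0.00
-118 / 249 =-0.47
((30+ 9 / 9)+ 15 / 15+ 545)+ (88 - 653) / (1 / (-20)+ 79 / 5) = 34091 / 63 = 541.13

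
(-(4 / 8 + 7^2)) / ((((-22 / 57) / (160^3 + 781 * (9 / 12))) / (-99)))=-52013325121.31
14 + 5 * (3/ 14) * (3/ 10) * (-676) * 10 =-15112/ 7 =-2158.86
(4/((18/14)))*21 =196/3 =65.33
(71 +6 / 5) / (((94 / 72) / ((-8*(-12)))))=1247616 / 235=5309.00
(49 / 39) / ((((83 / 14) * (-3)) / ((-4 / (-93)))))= -2744 / 903123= -0.00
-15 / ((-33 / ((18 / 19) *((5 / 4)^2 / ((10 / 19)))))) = 225 / 176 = 1.28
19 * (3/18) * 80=760/3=253.33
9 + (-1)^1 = 8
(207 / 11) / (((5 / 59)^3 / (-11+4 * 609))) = 4123804941 / 55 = 74978271.65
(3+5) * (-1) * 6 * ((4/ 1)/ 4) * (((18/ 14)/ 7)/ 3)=-144/ 49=-2.94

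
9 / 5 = 1.80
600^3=216000000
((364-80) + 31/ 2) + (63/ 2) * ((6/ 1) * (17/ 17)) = 977/ 2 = 488.50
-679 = -679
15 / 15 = 1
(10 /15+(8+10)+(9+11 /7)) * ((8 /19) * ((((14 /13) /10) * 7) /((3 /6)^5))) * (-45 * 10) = -33008640 /247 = -133638.22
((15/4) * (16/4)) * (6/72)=5/4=1.25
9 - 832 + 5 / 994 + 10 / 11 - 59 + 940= 644167 / 10934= 58.91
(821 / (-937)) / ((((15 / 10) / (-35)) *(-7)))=-8210 / 2811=-2.92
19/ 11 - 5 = -36/ 11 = -3.27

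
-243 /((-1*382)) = 243 /382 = 0.64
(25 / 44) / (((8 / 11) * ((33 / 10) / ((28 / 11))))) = 875 / 1452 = 0.60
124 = 124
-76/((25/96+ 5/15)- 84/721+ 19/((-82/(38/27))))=-277299072/551455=-502.85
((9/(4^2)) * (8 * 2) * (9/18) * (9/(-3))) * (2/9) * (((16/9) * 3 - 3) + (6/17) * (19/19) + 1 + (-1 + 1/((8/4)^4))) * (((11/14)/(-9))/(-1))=-0.72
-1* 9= -9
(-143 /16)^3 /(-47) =15.19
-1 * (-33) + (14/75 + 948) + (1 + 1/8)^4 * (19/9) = 302459369/307200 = 984.57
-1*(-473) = 473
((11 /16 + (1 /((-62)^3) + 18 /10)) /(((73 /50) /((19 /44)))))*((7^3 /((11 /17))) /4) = 97.50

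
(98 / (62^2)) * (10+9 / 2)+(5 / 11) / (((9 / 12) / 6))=169391 / 42284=4.01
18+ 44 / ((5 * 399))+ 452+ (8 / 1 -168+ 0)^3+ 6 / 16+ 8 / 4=-65364620543 / 15960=-4095527.60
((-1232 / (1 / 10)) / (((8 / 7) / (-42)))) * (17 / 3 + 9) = 6640480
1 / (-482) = -1 / 482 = -0.00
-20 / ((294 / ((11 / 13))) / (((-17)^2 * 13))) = -31790 / 147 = -216.26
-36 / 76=-0.47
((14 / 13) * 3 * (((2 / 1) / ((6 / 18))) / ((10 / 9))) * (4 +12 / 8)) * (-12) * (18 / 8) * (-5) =168399 / 13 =12953.77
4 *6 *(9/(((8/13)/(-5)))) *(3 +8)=-19305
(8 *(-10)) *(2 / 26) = -80 / 13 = -6.15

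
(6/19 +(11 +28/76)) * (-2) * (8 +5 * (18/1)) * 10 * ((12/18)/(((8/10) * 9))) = -362600/171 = -2120.47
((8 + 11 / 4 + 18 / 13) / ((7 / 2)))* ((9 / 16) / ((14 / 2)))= 5679 / 20384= 0.28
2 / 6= 1 / 3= 0.33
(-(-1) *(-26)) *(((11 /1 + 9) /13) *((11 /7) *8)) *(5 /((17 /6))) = -105600 /119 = -887.39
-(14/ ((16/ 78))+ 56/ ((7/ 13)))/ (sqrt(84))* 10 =-3445* sqrt(21)/ 84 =-187.94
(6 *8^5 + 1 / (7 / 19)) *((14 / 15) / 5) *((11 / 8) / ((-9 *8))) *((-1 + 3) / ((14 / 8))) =-605561 / 756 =-801.01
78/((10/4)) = 156/5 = 31.20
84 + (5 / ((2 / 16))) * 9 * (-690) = -248316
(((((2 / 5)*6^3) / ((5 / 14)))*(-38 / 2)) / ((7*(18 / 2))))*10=-3648 / 5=-729.60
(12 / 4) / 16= 3 / 16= 0.19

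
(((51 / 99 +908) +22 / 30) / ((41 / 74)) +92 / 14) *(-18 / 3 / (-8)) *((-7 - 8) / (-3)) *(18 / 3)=117036987 / 3157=37072.22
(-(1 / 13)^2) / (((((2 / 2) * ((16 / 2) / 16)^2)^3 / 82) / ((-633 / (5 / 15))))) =9965952 / 169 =58970.13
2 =2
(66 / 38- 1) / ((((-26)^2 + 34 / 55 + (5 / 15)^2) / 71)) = 492030 / 6364639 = 0.08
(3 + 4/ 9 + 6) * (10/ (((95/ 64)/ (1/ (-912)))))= -680/ 9747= -0.07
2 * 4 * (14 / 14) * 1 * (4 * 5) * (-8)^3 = -81920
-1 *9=-9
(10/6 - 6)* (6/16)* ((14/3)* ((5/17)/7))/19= -65/3876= -0.02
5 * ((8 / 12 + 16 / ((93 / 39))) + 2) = 4360 / 93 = 46.88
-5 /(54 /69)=-115 /18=-6.39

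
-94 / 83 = -1.13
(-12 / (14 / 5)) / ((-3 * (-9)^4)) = 10 / 45927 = 0.00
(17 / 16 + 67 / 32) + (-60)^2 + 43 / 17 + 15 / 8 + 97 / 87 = 170791399 / 47328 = 3608.68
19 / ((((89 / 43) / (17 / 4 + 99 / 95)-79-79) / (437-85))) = -289165712 / 6814457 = -42.43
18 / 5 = 3.60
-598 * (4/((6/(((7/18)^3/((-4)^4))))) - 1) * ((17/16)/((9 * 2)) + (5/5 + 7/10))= 339170906243/322486272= 1051.74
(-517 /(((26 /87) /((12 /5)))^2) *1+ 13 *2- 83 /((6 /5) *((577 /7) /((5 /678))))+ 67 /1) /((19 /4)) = -329742833096633 /47106092475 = -7000.00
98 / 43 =2.28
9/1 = 9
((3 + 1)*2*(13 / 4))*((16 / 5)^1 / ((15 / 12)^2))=6656 / 125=53.25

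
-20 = -20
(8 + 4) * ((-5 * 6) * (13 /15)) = -312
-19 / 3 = -6.33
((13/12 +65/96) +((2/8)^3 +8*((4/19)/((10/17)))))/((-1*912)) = -84619/16634880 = -0.01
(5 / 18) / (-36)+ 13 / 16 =1043 / 1296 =0.80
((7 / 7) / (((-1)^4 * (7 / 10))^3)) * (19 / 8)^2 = 45125 / 2744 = 16.44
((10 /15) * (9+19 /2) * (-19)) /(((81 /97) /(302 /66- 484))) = 1078849811 /8019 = 134536.70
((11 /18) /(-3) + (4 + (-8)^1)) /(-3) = 227 /162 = 1.40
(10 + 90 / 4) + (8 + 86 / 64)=1339 / 32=41.84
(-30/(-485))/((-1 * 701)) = -6/67997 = -0.00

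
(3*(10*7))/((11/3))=630/11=57.27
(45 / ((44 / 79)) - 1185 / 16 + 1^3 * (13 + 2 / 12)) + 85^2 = 3825307 / 528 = 7244.90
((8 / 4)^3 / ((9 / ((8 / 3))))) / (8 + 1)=64 / 243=0.26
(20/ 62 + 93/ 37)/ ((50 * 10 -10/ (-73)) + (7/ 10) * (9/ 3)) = 2374690/ 420528051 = 0.01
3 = 3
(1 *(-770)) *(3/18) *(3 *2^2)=-1540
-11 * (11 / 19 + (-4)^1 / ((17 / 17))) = 715 / 19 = 37.63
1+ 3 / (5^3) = 128 / 125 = 1.02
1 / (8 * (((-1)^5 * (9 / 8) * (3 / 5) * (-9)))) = 0.02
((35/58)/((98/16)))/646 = 10/65569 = 0.00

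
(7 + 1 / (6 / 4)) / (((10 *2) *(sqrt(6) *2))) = 23 *sqrt(6) / 720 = 0.08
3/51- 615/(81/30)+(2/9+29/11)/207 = -79328146/348381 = -227.71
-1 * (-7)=7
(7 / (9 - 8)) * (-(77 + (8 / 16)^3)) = -4319 / 8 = -539.88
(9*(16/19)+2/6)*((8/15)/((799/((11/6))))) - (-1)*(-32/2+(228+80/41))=17978457424/84026835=213.96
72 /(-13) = -72 /13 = -5.54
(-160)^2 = 25600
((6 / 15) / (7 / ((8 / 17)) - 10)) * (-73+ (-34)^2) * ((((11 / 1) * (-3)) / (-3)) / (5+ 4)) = 63536 / 585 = 108.61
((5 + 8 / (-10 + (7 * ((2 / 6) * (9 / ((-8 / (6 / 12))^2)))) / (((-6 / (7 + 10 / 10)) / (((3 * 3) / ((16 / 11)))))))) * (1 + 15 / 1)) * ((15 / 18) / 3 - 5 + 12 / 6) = -6072472 / 32799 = -185.14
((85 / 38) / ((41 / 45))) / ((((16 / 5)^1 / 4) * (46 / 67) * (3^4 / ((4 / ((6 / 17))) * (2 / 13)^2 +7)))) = 524651875 / 1308084336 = 0.40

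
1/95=0.01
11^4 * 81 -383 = 1185538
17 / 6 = 2.83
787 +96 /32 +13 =803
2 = 2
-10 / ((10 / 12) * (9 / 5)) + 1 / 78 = -173 / 26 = -6.65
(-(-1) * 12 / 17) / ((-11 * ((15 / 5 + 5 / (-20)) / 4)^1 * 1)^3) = -0.00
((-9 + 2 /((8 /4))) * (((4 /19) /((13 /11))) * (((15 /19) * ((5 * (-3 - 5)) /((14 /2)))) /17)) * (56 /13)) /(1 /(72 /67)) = 121651200 /69489251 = 1.75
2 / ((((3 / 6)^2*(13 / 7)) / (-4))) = -224 / 13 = -17.23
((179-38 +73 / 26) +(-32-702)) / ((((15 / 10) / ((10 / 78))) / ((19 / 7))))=-161975 / 1183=-136.92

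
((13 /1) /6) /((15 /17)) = 221 /90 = 2.46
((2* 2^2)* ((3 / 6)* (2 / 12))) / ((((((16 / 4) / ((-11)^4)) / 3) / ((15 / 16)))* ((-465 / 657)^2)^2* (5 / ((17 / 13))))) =1717581588613011 / 240115460000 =7153.15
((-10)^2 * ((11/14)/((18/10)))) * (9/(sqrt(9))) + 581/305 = 132.86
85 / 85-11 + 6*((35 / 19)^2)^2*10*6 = 538921790 / 130321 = 4135.34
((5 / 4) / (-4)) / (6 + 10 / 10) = -0.04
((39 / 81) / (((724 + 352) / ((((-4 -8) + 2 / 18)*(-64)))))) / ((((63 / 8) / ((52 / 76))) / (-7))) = -2314624 / 11177757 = -0.21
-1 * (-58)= 58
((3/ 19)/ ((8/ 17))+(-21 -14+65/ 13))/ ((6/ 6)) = -4509/ 152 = -29.66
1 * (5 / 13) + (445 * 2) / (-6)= -5770 / 39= -147.95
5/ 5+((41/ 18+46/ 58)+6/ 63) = 15223/ 3654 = 4.17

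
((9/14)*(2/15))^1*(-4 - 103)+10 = 29/35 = 0.83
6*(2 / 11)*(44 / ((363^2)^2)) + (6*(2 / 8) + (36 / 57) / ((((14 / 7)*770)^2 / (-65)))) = 161648310595097 / 107766783833940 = 1.50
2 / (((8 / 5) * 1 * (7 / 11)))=55 / 28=1.96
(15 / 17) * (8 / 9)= 40 / 51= 0.78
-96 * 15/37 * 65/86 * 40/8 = -234000/1591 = -147.08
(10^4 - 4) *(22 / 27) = 73304 / 9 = 8144.89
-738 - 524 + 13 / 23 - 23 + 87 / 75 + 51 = -1232.27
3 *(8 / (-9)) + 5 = 7 / 3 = 2.33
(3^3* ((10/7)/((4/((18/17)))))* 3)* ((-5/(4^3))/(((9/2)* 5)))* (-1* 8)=405/476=0.85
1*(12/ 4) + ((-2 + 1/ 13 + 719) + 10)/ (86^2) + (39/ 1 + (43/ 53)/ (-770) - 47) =-4809349411/ 980949970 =-4.90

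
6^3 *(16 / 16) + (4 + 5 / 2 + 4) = 453 / 2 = 226.50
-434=-434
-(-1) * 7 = 7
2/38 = 1/19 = 0.05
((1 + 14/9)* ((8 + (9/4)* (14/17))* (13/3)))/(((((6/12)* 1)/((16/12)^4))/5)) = 128211200/37179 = 3448.48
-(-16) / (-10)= -8 / 5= -1.60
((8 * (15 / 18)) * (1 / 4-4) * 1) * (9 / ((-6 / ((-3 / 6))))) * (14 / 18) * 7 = -1225 / 12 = -102.08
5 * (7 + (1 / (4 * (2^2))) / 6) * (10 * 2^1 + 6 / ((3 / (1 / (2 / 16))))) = 10095 / 8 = 1261.88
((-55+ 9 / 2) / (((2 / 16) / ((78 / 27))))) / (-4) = 2626 / 9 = 291.78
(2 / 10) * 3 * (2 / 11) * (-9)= -54 / 55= -0.98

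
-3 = -3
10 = 10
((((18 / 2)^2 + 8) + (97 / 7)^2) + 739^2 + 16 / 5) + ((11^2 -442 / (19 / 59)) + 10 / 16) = 20301546843 / 37240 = 545154.32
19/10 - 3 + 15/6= 7/5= 1.40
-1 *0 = 0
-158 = -158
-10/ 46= -5/ 23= -0.22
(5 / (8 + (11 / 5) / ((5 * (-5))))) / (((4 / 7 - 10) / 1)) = -4375 / 65274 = -0.07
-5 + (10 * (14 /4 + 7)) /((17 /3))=13.53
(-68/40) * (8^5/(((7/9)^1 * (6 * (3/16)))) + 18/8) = -17826863/280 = -63667.37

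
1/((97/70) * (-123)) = -70/11931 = -0.01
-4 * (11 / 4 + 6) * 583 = -20405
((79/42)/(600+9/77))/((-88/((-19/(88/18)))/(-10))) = -7505/5421856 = -0.00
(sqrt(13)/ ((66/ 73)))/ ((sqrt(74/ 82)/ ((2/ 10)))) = 73 * sqrt(19721)/ 12210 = 0.84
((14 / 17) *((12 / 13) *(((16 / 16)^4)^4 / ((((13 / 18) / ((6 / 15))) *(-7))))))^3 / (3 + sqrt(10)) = 1934917632 / 2964264077125- 644972544 *sqrt(10) / 2964264077125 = -0.00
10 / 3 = 3.33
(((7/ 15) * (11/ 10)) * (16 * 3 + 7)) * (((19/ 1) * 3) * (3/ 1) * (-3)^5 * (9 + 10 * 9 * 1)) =-1161447903/ 10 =-116144790.30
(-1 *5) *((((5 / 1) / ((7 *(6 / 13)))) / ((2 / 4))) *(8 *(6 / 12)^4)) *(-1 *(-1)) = -325 / 42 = -7.74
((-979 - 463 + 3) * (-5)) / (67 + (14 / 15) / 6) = 323775 / 3022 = 107.14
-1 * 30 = -30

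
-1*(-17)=17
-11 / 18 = -0.61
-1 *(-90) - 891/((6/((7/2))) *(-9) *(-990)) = 10793/120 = 89.94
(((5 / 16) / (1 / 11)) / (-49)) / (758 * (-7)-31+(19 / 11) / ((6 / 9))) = 0.00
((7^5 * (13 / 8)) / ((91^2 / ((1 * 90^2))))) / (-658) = -99225 / 2444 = -40.60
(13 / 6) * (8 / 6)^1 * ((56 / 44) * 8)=2912 / 99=29.41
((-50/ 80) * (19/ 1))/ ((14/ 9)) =-855/ 112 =-7.63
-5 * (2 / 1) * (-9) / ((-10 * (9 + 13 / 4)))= -36 / 49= -0.73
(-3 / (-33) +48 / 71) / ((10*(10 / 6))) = 0.05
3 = 3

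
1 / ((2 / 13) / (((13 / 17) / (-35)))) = -169 / 1190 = -0.14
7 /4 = 1.75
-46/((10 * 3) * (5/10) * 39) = -46/585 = -0.08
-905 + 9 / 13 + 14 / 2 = -11665 / 13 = -897.31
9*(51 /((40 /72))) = 4131 /5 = 826.20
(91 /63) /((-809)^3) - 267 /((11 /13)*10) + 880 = 444738458828539 /524180377710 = 848.45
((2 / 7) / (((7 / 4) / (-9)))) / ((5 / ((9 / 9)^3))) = -72 / 245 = -0.29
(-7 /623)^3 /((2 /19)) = -19 /1409938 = -0.00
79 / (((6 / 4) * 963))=0.05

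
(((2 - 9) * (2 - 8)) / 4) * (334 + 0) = 3507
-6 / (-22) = 3 / 11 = 0.27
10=10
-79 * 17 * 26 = -34918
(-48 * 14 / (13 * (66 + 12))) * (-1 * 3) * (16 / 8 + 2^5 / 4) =3360 / 169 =19.88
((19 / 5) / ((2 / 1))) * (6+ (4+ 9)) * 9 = 3249 / 10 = 324.90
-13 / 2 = -6.50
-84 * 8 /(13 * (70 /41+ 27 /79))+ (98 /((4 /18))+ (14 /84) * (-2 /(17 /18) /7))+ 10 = 4371080951 /10267439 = 425.72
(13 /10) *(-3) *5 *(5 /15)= -13 /2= -6.50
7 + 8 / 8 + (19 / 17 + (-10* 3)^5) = -413099845 / 17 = -24299990.88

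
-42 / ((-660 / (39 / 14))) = 39 / 220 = 0.18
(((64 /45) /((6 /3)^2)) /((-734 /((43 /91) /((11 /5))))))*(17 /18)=-2924 /29756727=-0.00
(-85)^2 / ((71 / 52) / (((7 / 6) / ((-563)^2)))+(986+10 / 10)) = 1314950 / 67694031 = 0.02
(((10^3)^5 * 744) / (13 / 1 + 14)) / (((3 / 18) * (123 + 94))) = 761904761904761.90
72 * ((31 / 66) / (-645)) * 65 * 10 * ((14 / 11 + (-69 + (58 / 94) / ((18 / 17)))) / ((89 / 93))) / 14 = 78062135710 / 457047129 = 170.80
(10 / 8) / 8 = 0.16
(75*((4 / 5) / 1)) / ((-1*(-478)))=30 / 239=0.13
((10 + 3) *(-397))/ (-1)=5161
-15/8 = -1.88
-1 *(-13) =13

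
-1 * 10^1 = -10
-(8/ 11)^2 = -64/ 121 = -0.53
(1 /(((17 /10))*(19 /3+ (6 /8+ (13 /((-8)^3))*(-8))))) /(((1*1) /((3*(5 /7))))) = 28800 /166481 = 0.17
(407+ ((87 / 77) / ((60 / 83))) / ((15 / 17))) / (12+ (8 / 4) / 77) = 9442619 / 277800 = 33.99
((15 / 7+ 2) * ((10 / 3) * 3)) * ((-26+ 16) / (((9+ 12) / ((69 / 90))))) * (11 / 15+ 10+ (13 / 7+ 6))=-2603968 / 9261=-281.18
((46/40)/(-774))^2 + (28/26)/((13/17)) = 57032124601/40497537600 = 1.41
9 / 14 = 0.64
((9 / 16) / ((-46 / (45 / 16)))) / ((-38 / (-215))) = -87075 / 447488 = -0.19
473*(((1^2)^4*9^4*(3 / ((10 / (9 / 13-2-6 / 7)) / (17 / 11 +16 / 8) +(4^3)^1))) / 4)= 5502244869 / 148216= 37123.15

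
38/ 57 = 2/ 3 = 0.67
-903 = -903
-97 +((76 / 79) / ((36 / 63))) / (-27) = -207034 / 2133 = -97.06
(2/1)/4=1/2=0.50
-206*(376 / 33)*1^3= -2347.15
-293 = -293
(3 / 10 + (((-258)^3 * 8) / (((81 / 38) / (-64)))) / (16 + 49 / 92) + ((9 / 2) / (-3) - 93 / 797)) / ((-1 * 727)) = -343203.62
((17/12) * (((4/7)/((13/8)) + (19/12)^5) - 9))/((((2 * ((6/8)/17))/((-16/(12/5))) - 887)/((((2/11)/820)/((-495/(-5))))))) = -0.00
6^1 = 6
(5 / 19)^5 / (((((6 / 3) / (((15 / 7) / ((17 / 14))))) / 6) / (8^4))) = 1152000000 / 42093683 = 27.37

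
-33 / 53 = -0.62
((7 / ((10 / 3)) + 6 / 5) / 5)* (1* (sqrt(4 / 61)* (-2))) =-66* sqrt(61) / 1525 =-0.34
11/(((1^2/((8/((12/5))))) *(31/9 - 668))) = -330/5981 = -0.06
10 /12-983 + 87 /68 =-980.89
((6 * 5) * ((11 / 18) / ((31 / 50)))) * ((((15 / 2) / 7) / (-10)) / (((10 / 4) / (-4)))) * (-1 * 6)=-6600 / 217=-30.41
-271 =-271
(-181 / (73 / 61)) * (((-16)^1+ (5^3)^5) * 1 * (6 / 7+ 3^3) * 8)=-525633544646291640 / 511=-1028637073671803.60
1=1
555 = 555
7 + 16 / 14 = 57 / 7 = 8.14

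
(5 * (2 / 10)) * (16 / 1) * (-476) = -7616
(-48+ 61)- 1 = 12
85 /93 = 0.91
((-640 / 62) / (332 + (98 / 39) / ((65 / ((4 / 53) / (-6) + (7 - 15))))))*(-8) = 9921600 / 39850717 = 0.25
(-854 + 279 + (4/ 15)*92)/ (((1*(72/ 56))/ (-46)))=2658754/ 135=19694.47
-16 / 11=-1.45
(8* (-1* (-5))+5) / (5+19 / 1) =15 / 8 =1.88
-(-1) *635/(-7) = -635/7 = -90.71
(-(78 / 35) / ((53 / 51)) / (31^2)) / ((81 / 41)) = -18122 / 16043895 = -0.00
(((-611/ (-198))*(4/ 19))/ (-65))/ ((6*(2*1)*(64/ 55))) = -47/ 65664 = -0.00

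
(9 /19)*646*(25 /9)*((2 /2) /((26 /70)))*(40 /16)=74375 /13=5721.15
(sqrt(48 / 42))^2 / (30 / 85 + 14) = 34 / 427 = 0.08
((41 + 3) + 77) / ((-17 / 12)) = -1452 / 17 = -85.41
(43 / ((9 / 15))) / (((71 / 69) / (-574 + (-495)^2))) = 1208810195 / 71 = 17025495.70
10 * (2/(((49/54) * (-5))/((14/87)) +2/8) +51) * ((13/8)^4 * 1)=3658235685/1030144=3551.19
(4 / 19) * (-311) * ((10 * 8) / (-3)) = 99520 / 57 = 1745.96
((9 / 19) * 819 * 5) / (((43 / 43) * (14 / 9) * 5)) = 9477 / 38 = 249.39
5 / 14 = 0.36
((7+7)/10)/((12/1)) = 7/60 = 0.12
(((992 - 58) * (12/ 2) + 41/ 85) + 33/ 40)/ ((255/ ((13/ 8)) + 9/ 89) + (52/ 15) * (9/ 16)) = 4410031613/ 125074542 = 35.26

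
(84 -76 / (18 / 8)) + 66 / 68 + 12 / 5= 81997 / 1530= 53.59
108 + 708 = 816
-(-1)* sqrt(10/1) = sqrt(10) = 3.16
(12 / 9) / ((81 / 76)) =304 / 243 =1.25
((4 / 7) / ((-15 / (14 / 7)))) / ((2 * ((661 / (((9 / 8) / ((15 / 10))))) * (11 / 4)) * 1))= -4 / 254485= -0.00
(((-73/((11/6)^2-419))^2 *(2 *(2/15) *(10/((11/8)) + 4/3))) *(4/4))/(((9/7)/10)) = 1356038656/2462805059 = 0.55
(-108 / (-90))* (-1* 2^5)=-192 / 5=-38.40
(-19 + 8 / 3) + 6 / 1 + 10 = -1 / 3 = -0.33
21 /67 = 0.31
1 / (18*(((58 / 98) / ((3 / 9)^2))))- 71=-333509 / 4698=-70.99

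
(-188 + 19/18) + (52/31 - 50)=-131279/558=-235.27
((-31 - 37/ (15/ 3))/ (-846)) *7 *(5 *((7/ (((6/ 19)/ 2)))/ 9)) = 29792/ 3807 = 7.83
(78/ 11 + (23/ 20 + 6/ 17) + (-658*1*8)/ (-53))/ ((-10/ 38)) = -406425827/ 991100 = -410.08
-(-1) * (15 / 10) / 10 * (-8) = -6 / 5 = -1.20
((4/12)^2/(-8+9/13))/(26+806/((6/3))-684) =13/218025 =0.00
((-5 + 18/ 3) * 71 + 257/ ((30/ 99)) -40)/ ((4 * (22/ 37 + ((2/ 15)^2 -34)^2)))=3293328375/ 17313459536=0.19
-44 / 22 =-2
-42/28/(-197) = 3/394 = 0.01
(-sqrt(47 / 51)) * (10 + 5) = -5 * sqrt(2397) / 17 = -14.40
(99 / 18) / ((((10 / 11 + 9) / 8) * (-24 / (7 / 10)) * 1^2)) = -847 / 6540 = -0.13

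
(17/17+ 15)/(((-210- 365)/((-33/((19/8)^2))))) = 33792/207575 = 0.16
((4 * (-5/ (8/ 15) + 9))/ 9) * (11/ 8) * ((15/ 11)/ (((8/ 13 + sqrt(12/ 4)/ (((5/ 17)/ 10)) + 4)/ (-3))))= 0.01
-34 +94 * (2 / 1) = 154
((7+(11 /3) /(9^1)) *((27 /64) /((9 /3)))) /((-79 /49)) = -0.65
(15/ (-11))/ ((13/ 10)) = -1.05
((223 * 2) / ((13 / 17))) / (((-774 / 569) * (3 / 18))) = -4314158 / 1677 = -2572.55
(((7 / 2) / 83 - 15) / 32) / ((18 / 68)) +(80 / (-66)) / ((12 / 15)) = -862721 / 262944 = -3.28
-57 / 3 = -19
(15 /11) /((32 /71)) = 1065 /352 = 3.03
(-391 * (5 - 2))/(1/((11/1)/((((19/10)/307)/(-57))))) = 118836630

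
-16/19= -0.84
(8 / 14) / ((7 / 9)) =36 / 49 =0.73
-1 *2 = -2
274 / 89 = 3.08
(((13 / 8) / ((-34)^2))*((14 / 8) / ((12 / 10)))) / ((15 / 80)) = 455 / 41616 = 0.01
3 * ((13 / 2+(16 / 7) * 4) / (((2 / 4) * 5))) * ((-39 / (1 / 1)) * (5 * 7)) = -25623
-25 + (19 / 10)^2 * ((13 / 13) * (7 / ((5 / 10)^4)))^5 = 1590513368463 / 25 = 63620534738.52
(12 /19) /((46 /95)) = 30 /23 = 1.30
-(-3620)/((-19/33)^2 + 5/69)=8961.27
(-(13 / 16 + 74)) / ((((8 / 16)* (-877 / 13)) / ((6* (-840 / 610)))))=-18.33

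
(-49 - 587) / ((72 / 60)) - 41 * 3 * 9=-1637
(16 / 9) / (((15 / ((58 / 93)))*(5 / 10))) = 1856 / 12555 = 0.15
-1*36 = -36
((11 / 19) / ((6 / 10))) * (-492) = -9020 / 19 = -474.74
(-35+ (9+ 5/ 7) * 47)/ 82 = 2951/ 574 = 5.14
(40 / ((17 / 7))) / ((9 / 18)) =560 / 17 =32.94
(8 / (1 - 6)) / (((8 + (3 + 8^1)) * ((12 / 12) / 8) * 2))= -32 / 95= -0.34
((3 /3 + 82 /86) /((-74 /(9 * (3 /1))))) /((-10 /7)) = 3969 /7955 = 0.50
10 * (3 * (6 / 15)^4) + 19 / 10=667 / 250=2.67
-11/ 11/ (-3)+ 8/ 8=4/ 3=1.33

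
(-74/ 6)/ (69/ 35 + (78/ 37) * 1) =-47915/ 15849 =-3.02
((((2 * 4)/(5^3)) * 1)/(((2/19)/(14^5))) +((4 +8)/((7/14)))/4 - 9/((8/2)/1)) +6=163503371/500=327006.74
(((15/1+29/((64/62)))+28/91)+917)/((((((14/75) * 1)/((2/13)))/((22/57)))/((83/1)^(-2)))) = 109869925/2477504848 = 0.04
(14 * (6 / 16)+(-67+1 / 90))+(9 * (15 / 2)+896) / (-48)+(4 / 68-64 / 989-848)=-22511555837 / 24210720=-929.82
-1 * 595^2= -354025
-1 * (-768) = 768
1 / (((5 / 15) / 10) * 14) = 15 / 7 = 2.14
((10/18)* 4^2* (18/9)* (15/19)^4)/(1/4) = 3600000/130321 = 27.62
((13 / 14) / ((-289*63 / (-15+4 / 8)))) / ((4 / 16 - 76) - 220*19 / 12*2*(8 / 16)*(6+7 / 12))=-377 / 1207678402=-0.00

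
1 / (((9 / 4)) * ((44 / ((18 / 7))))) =2 / 77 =0.03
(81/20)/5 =81/100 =0.81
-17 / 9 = -1.89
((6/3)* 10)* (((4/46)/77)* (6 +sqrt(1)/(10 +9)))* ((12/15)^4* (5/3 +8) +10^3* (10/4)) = 37559392/109725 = 342.30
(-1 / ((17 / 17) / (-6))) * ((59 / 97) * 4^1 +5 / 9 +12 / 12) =6964 / 291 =23.93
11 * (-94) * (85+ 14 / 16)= -355179 / 4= -88794.75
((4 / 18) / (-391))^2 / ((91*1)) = 4 / 1126885851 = 0.00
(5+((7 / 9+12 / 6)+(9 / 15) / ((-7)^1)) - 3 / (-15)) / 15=2486 / 4725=0.53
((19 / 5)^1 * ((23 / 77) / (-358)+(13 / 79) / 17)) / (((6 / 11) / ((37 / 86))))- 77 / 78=-36146962063 / 37626938440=-0.96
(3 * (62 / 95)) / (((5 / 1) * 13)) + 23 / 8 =143513 / 49400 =2.91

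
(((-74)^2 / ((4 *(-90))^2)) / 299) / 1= 1369 / 9687600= 0.00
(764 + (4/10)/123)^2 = 220770299044/378225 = 583700.97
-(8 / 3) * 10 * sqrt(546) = -80 * sqrt(546) / 3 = -623.11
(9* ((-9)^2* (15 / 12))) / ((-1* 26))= -3645 / 104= -35.05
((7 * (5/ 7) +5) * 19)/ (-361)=-10/ 19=-0.53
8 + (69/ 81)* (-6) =26/ 9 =2.89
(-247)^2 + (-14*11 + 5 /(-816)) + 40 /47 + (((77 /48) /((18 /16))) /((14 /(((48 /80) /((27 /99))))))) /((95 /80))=1995527764531 /32790960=60856.03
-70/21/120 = -1/36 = -0.03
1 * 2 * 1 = 2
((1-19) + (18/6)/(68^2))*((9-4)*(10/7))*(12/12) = -2080725/16184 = -128.57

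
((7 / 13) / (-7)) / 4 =-1 / 52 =-0.02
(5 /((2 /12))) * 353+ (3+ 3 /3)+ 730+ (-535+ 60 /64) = 172639 /16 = 10789.94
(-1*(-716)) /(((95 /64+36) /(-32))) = -611.24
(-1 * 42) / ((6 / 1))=-7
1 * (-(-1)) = 1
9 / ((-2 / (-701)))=6309 / 2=3154.50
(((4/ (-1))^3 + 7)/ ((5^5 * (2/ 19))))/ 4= -1083/ 25000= -0.04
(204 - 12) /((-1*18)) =-32 /3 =-10.67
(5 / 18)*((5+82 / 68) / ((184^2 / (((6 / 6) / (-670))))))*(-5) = 1055 / 2776462848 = 0.00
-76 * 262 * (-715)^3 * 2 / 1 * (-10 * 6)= -873402146760000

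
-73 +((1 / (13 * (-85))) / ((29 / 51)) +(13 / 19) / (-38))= -99377481 / 1360970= -73.02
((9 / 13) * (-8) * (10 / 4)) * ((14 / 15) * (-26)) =336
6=6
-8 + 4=-4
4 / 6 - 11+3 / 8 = -239 / 24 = -9.96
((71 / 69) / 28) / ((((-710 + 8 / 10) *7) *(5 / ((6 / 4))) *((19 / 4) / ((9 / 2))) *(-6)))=71 / 202481328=0.00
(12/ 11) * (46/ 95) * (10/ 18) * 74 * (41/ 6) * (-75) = -6978200/ 627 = -11129.51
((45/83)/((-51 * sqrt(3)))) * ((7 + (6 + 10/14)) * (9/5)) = -864 * sqrt(3)/9877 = -0.15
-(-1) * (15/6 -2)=1/2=0.50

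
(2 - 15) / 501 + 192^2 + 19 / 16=295511135 / 8016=36865.16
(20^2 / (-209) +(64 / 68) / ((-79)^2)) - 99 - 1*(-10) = -2015945753 / 22174273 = -90.91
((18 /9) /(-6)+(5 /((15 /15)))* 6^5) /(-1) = -116639 /3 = -38879.67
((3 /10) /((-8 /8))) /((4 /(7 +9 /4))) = -111 /160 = -0.69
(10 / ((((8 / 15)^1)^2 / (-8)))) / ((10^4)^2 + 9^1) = -1125 / 400000036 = -0.00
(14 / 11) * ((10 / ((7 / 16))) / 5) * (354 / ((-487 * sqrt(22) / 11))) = -11328 * sqrt(22) / 5357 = -9.92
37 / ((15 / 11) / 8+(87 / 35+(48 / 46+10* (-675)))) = -2621080 / 477907917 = -0.01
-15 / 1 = -15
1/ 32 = 0.03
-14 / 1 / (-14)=1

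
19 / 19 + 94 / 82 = 88 / 41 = 2.15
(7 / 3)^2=5.44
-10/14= -5/7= -0.71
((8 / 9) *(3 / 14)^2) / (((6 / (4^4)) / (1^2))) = 256 / 147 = 1.74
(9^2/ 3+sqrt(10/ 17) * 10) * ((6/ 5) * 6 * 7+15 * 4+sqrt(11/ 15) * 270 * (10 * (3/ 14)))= 6 * (644+225 * sqrt(165)) * (10 * sqrt(170)+459)/ 595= 21004.92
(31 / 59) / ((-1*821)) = -31 / 48439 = -0.00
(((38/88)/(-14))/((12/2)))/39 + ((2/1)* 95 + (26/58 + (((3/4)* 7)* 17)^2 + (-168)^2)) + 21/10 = 380209064359/10450440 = 36382.11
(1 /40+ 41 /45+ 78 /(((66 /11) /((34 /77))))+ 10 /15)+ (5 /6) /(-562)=57185719 /7789320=7.34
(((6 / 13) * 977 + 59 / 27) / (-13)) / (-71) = 159041 / 323973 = 0.49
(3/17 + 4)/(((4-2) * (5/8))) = 284/85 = 3.34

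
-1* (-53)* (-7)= -371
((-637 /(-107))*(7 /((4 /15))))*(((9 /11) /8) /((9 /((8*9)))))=601965 /4708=127.86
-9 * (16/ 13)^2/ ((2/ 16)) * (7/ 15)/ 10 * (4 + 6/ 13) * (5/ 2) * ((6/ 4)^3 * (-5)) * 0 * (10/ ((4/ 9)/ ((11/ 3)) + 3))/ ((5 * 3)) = 0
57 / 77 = 0.74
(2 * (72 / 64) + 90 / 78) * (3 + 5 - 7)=177 / 52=3.40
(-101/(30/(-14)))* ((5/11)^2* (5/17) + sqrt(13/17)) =44.08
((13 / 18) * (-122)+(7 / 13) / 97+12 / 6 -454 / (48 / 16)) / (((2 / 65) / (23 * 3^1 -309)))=538938800 / 291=1852023.37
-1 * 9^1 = -9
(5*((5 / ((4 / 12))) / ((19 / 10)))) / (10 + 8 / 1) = 125 / 57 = 2.19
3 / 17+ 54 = 921 / 17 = 54.18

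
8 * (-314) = -2512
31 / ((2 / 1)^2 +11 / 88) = 248 / 33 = 7.52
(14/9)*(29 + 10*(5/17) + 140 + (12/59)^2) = 142483754/532593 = 267.53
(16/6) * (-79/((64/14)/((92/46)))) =-553/6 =-92.17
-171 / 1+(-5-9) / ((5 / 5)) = -185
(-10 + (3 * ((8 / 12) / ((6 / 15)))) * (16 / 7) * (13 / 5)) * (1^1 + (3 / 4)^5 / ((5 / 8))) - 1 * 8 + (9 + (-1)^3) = 60927 / 2240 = 27.20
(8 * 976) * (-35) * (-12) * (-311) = -1019880960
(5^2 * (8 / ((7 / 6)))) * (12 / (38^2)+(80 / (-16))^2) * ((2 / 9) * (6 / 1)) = 14444800 / 2527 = 5716.19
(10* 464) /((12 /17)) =19720 /3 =6573.33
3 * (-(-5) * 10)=150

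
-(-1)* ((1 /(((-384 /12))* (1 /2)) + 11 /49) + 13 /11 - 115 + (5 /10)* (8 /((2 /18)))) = -669707 /8624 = -77.66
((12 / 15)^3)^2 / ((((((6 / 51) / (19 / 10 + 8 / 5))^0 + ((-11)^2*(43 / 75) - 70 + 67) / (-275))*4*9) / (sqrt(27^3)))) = 304128*sqrt(3) / 391175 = 1.35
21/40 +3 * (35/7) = 621/40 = 15.52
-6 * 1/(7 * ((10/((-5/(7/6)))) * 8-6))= 0.03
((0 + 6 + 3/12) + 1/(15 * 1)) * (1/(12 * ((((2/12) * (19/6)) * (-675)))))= -379/256500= -0.00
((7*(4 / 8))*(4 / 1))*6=84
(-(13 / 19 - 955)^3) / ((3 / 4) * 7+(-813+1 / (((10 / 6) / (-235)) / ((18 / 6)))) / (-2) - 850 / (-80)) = 47689977567744 / 34781989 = 1371111.28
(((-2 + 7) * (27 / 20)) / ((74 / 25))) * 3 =2025 / 296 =6.84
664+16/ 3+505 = 3523/ 3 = 1174.33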